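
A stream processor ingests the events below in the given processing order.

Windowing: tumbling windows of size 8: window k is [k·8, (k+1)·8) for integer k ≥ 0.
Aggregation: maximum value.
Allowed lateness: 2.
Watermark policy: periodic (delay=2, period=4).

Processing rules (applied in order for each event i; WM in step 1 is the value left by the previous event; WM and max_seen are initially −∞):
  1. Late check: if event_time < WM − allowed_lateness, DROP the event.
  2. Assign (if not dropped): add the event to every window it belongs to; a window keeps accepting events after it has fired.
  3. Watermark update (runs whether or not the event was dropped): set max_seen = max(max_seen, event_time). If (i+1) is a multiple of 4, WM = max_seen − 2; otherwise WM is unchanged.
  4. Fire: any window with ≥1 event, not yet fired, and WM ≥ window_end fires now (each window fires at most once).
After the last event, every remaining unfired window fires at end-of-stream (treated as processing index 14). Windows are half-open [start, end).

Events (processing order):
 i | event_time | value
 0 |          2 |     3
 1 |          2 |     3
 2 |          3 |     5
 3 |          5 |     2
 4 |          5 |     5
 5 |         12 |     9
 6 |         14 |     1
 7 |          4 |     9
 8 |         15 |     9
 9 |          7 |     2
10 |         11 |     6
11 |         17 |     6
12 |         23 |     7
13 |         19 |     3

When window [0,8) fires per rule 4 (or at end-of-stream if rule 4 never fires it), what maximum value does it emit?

i=0 t=2 v=3: → [0,8); WM=−∞
i=1 t=2 v=3: → [0,8); WM=−∞
i=2 t=3 v=5: → [0,8); WM=−∞
i=3 t=5 v=2: → [0,8); WM=3
i=4 t=5 v=5: → [0,8); WM=3
i=5 t=12 v=9: → [8,16); WM=3
i=6 t=14 v=1: → [8,16); WM=3
i=7 t=4 v=9: → [0,8); WM=12; [0,8) fires=9
i=8 t=15 v=9: → [8,16); WM=12
i=9 t=7 v=2: DROP (t<12-2); WM=12
i=10 t=11 v=6: → [8,16); WM=12
i=11 t=17 v=6: → [16,24); WM=15
i=12 t=23 v=7: → [16,24); WM=15
i=13 t=19 v=3: → [16,24); WM=15

9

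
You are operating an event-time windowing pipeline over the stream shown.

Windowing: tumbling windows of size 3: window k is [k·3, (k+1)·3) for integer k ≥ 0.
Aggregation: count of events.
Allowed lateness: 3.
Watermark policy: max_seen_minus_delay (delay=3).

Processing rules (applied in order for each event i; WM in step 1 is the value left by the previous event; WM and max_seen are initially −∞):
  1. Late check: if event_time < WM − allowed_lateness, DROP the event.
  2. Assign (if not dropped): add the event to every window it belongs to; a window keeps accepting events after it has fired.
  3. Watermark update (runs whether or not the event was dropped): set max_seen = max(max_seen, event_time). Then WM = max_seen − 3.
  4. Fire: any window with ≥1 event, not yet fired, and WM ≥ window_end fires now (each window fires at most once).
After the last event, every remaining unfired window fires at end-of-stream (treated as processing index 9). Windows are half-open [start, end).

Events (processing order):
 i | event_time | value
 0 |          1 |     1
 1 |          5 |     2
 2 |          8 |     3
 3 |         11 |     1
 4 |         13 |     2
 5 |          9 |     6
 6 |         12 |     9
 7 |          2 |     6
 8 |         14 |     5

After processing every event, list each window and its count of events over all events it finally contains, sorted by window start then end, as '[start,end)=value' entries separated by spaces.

[0,3)=1 [3,6)=1 [6,9)=1 [9,12)=2 [12,15)=3

i=0 t=1 v=1: → [0,3); WM=-2
i=1 t=5 v=2: → [3,6); WM=2
i=2 t=8 v=3: → [6,9); WM=5; [0,3) fires=1
i=3 t=11 v=1: → [9,12); WM=8; [3,6) fires=1
i=4 t=13 v=2: → [12,15); WM=10; [6,9) fires=1
i=5 t=9 v=6: → [9,12); WM=10
i=6 t=12 v=9: → [12,15); WM=10
i=7 t=2 v=6: DROP (t<10-3); WM=10
i=8 t=14 v=5: → [12,15); WM=11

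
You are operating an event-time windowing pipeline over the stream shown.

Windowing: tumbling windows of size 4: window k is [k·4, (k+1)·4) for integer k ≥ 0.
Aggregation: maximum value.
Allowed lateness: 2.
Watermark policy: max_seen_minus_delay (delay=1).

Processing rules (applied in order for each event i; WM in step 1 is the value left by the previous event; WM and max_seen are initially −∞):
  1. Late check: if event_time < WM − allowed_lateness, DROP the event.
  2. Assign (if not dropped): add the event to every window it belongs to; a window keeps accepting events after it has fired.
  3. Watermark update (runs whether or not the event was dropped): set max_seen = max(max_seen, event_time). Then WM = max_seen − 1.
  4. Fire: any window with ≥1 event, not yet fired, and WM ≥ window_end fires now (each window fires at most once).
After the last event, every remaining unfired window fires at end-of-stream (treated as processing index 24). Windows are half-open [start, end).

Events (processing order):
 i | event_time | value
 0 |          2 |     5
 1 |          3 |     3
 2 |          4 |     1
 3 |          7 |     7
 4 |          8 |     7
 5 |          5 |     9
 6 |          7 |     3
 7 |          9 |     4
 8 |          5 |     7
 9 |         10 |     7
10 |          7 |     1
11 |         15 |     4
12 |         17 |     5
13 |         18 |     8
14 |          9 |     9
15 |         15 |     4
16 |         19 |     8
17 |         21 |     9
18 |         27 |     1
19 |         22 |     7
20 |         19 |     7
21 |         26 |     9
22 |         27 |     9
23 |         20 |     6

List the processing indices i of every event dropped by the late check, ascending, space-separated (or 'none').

8 14 19 20 23

i=0 t=2 v=5: → [0,4); WM=1
i=1 t=3 v=3: → [0,4); WM=2
i=2 t=4 v=1: → [4,8); WM=3
i=3 t=7 v=7: → [4,8); WM=6; [0,4) fires=5
i=4 t=8 v=7: → [8,12); WM=7
i=5 t=5 v=9: → [4,8); WM=7
i=6 t=7 v=3: → [4,8); WM=7
i=7 t=9 v=4: → [8,12); WM=8; [4,8) fires=9
i=8 t=5 v=7: DROP (t<8-2); WM=8
i=9 t=10 v=7: → [8,12); WM=9
i=10 t=7 v=1: → [4,8); WM=9
i=11 t=15 v=4: → [12,16); WM=14; [8,12) fires=7
i=12 t=17 v=5: → [16,20); WM=16; [12,16) fires=4
i=13 t=18 v=8: → [16,20); WM=17
i=14 t=9 v=9: DROP (t<17-2); WM=17
i=15 t=15 v=4: → [12,16); WM=17
i=16 t=19 v=8: → [16,20); WM=18
i=17 t=21 v=9: → [20,24); WM=20; [16,20) fires=8
i=18 t=27 v=1: → [24,28); WM=26; [20,24) fires=9
i=19 t=22 v=7: DROP (t<26-2); WM=26
i=20 t=19 v=7: DROP (t<26-2); WM=26
i=21 t=26 v=9: → [24,28); WM=26
i=22 t=27 v=9: → [24,28); WM=26
i=23 t=20 v=6: DROP (t<26-2); WM=26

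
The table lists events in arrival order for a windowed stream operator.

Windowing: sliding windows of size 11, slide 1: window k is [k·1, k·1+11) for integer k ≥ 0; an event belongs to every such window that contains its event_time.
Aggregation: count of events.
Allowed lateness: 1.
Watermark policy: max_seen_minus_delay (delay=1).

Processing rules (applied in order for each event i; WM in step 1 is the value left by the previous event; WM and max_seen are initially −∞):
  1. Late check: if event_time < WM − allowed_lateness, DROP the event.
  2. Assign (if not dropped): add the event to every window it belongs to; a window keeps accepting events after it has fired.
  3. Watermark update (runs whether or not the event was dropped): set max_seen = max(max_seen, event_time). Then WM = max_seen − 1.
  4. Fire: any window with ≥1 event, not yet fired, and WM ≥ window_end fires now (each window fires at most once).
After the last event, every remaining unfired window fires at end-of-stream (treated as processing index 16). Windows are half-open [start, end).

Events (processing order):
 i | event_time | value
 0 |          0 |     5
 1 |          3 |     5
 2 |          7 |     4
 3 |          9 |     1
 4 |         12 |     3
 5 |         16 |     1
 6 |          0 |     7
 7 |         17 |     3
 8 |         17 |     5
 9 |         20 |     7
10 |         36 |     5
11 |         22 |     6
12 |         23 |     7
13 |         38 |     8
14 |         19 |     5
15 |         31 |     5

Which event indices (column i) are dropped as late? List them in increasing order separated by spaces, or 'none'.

i=0 t=0 v=5: → [0,11); WM=-1
i=1 t=3 v=5: → [3,14),[2,13),[1,12),[0,11); WM=2
i=2 t=7 v=4: → [7,18),[6,17),[5,16),[4,15),[3,14),[2,13),[1,12),[0,11); WM=6
i=3 t=9 v=1: → [9,20),[8,19),[7,18),[6,17),[5,16),[4,15),[3,14),[2,13),[1,12),[0,11); WM=8
i=4 t=12 v=3: → [12,23),[11,22),[10,21),[9,20),[8,19),[7,18),[6,17),[5,16),[4,15),[3,14),[2,13); WM=11; [0,11) fires=4
i=5 t=16 v=1: → [16,27),[15,26),[14,25),[13,24),[12,23),[11,22),[10,21),[9,20),[8,19),[7,18),[6,17); WM=15; [1,12) fires=3 [2,13) fires=4 [3,14) fires=4 [4,15) fires=3
i=6 t=0 v=7: DROP (t<15-1); WM=15
i=7 t=17 v=3: → [17,28),[16,27),[15,26),[14,25),[13,24),[12,23),[11,22),[10,21),[9,20),[8,19),[7,18); WM=16; [5,16) fires=3
i=8 t=17 v=5: → [17,28),[16,27),[15,26),[14,25),[13,24),[12,23),[11,22),[10,21),[9,20),[8,19),[7,18); WM=16
i=9 t=20 v=7: → [20,31),[19,30),[18,29),[17,28),[16,27),[15,26),[14,25),[13,24),[12,23),[11,22),[10,21); WM=19; [6,17) fires=4 [7,18) fires=6 [8,19) fires=5
i=10 t=36 v=5: → [36,47),[35,46),[34,45),[33,44),[32,43),[31,42),[30,41),[29,40),[28,39),[27,38),[26,37); WM=35; [9,20) fires=5 [10,21) fires=5 [11,22) fires=5 [12,23) fires=5 [13,24) fires=4 [14,25) fires=4 [15,26) fires=4 [16,27) fires=4 [17,28) fires=3 [18,29) fires=1 [19,30) fires=1 [20,31) fires=1
i=11 t=22 v=6: DROP (t<35-1); WM=35
i=12 t=23 v=7: DROP (t<35-1); WM=35
i=13 t=38 v=8: → [38,49),[37,48),[36,47),[35,46),[34,45),[33,44),[32,43),[31,42),[30,41),[29,40),[28,39); WM=37; [26,37) fires=1
i=14 t=19 v=5: DROP (t<37-1); WM=37
i=15 t=31 v=5: DROP (t<37-1); WM=37

6 11 12 14 15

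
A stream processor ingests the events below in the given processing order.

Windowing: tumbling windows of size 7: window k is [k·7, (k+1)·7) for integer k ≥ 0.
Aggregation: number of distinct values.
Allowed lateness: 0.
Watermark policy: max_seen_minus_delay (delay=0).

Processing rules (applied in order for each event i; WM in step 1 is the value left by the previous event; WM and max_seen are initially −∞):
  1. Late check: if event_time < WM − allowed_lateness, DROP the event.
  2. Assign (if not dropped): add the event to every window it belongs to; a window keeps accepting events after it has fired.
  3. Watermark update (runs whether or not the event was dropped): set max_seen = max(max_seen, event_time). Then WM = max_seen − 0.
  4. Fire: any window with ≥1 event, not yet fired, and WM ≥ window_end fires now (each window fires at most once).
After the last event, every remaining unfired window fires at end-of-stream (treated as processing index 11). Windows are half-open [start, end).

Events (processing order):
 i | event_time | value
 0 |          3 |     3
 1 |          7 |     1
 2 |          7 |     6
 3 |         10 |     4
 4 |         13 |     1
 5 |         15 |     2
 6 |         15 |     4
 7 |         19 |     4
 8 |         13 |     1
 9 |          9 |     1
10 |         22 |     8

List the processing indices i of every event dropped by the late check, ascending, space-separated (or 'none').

8 9

i=0 t=3 v=3: → [0,7); WM=3
i=1 t=7 v=1: → [7,14); WM=7; [0,7) fires=1
i=2 t=7 v=6: → [7,14); WM=7
i=3 t=10 v=4: → [7,14); WM=10
i=4 t=13 v=1: → [7,14); WM=13
i=5 t=15 v=2: → [14,21); WM=15; [7,14) fires=3
i=6 t=15 v=4: → [14,21); WM=15
i=7 t=19 v=4: → [14,21); WM=19
i=8 t=13 v=1: DROP (t<19-0); WM=19
i=9 t=9 v=1: DROP (t<19-0); WM=19
i=10 t=22 v=8: → [21,28); WM=22; [14,21) fires=2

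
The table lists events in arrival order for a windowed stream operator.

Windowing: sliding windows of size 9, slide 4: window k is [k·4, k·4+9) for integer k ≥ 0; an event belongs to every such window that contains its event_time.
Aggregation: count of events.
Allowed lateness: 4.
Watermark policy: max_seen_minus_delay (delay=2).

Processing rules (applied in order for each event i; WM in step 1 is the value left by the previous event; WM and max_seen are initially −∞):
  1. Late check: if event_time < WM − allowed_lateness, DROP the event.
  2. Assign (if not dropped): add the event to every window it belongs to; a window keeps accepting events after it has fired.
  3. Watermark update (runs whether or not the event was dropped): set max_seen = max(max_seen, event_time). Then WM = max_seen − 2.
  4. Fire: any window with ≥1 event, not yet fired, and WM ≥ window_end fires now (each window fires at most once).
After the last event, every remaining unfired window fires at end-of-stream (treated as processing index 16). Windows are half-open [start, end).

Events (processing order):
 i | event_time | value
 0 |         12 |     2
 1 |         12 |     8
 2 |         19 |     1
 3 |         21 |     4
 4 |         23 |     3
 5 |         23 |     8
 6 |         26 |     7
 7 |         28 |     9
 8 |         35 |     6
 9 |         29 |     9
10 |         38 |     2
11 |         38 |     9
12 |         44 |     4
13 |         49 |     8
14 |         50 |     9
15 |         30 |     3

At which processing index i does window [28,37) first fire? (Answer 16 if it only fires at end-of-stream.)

i=0 t=12 v=2: → [12,21),[8,17),[4,13); WM=10
i=1 t=12 v=8: → [12,21),[8,17),[4,13); WM=10
i=2 t=19 v=1: → [16,25),[12,21); WM=17; [4,13) fires=2 [8,17) fires=2
i=3 t=21 v=4: → [20,29),[16,25); WM=19
i=4 t=23 v=3: → [20,29),[16,25); WM=21; [12,21) fires=3
i=5 t=23 v=8: → [20,29),[16,25); WM=21
i=6 t=26 v=7: → [24,33),[20,29); WM=24
i=7 t=28 v=9: → [28,37),[24,33),[20,29); WM=26; [16,25) fires=4
i=8 t=35 v=6: → [32,41),[28,37); WM=33; [20,29) fires=5 [24,33) fires=2
i=9 t=29 v=9: → [28,37),[24,33); WM=33
i=10 t=38 v=2: → [36,45),[32,41); WM=36
i=11 t=38 v=9: → [36,45),[32,41); WM=36
i=12 t=44 v=4: → [44,53),[40,49),[36,45); WM=42; [28,37) fires=3 [32,41) fires=3
i=13 t=49 v=8: → [48,57),[44,53); WM=47; [36,45) fires=3
i=14 t=50 v=9: → [48,57),[44,53); WM=48
i=15 t=30 v=3: DROP (t<48-4); WM=48

12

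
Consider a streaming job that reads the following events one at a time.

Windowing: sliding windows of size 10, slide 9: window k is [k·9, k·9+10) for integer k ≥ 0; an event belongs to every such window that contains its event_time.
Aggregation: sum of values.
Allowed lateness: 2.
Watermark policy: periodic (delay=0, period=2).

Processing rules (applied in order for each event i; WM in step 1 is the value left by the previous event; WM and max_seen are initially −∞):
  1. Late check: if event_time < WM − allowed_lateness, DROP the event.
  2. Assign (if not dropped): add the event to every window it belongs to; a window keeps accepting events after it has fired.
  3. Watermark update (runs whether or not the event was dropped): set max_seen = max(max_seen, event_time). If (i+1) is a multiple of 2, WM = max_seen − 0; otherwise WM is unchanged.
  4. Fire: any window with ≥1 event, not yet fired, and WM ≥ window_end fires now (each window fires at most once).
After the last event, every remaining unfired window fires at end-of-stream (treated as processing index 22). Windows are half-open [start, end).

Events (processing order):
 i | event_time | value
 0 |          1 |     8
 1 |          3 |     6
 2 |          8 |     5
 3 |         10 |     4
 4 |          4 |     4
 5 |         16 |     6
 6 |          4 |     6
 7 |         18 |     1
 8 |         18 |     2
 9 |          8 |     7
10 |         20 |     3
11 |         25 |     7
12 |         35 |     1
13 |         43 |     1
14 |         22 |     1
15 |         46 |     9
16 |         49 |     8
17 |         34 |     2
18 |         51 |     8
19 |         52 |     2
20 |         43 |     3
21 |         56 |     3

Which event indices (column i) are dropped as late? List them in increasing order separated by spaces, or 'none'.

i=0 t=1 v=8: → [0,10); WM=−∞
i=1 t=3 v=6: → [0,10); WM=3
i=2 t=8 v=5: → [0,10); WM=3
i=3 t=10 v=4: → [9,19); WM=10; [0,10) fires=19
i=4 t=4 v=4: DROP (t<10-2); WM=10
i=5 t=16 v=6: → [9,19); WM=16
i=6 t=4 v=6: DROP (t<16-2); WM=16
i=7 t=18 v=1: → [18,28),[9,19); WM=18
i=8 t=18 v=2: → [18,28),[9,19); WM=18
i=9 t=8 v=7: DROP (t<18-2); WM=18
i=10 t=20 v=3: → [18,28); WM=18
i=11 t=25 v=7: → [18,28); WM=25; [9,19) fires=13
i=12 t=35 v=1: → [27,37); WM=25
i=13 t=43 v=1: → [36,46); WM=43; [18,28) fires=13 [27,37) fires=1
i=14 t=22 v=1: DROP (t<43-2); WM=43
i=15 t=46 v=9: → [45,55); WM=46; [36,46) fires=1
i=16 t=49 v=8: → [45,55); WM=46
i=17 t=34 v=2: DROP (t<46-2); WM=49
i=18 t=51 v=8: → [45,55); WM=49
i=19 t=52 v=2: → [45,55); WM=52
i=20 t=43 v=3: DROP (t<52-2); WM=52
i=21 t=56 v=3: → [54,64); WM=56; [45,55) fires=27

4 6 9 14 17 20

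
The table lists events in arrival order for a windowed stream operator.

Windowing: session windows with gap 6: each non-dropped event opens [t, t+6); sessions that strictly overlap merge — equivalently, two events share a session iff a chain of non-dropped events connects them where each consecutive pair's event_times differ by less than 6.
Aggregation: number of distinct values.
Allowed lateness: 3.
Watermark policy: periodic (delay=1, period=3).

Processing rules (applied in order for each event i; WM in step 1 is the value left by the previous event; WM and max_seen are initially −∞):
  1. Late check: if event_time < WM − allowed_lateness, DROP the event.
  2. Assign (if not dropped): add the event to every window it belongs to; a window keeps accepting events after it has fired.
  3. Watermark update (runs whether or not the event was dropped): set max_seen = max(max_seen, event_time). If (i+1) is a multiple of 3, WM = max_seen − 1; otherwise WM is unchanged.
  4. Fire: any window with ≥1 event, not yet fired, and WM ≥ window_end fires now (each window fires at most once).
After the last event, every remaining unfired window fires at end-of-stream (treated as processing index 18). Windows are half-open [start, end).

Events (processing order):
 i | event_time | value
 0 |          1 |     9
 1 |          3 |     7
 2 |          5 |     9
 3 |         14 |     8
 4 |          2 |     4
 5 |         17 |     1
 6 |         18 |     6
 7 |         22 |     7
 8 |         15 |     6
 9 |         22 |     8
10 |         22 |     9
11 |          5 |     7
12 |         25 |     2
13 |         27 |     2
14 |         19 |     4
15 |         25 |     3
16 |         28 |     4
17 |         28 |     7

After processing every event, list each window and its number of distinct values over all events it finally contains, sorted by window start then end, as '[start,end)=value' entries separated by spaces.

i=0 t=1 v=9: → [1,7); WM=−∞
i=1 t=3 v=7: → [1,9); WM=−∞
i=2 t=5 v=9: → [1,11); WM=4
i=3 t=14 v=8: → [14,20); WM=4
i=4 t=2 v=4: → [1,11); WM=4
i=5 t=17 v=1: → [14,23); WM=16
i=6 t=18 v=6: → [14,24); WM=16
i=7 t=22 v=7: → [14,28); WM=16
i=8 t=15 v=6: → [14,28); WM=21
i=9 t=22 v=8: → [14,28); WM=21
i=10 t=22 v=9: → [14,28); WM=21
i=11 t=5 v=7: DROP (t<21-3); WM=21
i=12 t=25 v=2: → [14,31); WM=21
i=13 t=27 v=2: → [14,33); WM=21
i=14 t=19 v=4: → [14,33); WM=26
i=15 t=25 v=3: → [14,33); WM=26
i=16 t=28 v=4: → [14,34); WM=26
i=17 t=28 v=7: → [14,34); WM=27

[1,11)=3 [14,34)=8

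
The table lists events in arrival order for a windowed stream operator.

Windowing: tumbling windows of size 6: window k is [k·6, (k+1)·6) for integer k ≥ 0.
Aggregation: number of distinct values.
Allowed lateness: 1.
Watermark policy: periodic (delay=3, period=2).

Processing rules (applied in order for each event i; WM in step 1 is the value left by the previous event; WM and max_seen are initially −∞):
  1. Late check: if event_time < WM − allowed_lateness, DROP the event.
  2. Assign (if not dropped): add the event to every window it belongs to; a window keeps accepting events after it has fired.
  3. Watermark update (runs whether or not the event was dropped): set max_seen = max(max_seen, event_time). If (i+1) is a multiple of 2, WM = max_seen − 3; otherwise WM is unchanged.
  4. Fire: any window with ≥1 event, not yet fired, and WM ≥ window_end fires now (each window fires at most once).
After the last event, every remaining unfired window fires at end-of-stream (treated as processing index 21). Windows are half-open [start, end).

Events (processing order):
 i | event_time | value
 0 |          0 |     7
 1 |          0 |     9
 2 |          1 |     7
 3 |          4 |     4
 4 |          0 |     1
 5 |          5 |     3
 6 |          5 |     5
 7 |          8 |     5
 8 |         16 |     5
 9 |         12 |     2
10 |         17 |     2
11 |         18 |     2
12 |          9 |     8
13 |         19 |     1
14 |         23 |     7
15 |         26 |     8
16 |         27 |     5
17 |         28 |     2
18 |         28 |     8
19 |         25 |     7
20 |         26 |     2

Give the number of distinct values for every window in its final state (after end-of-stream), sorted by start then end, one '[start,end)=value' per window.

i=0 t=0 v=7: → [0,6); WM=−∞
i=1 t=0 v=9: → [0,6); WM=-3
i=2 t=1 v=7: → [0,6); WM=-3
i=3 t=4 v=4: → [0,6); WM=1
i=4 t=0 v=1: → [0,6); WM=1
i=5 t=5 v=3: → [0,6); WM=2
i=6 t=5 v=5: → [0,6); WM=2
i=7 t=8 v=5: → [6,12); WM=5
i=8 t=16 v=5: → [12,18); WM=5
i=9 t=12 v=2: → [12,18); WM=13; [0,6) fires=6 [6,12) fires=1
i=10 t=17 v=2: → [12,18); WM=13
i=11 t=18 v=2: → [18,24); WM=15
i=12 t=9 v=8: DROP (t<15-1); WM=15
i=13 t=19 v=1: → [18,24); WM=16
i=14 t=23 v=7: → [18,24); WM=16
i=15 t=26 v=8: → [24,30); WM=23; [12,18) fires=2
i=16 t=27 v=5: → [24,30); WM=23
i=17 t=28 v=2: → [24,30); WM=25; [18,24) fires=3
i=18 t=28 v=8: → [24,30); WM=25
i=19 t=25 v=7: → [24,30); WM=25
i=20 t=26 v=2: → [24,30); WM=25

[0,6)=6 [6,12)=1 [12,18)=2 [18,24)=3 [24,30)=4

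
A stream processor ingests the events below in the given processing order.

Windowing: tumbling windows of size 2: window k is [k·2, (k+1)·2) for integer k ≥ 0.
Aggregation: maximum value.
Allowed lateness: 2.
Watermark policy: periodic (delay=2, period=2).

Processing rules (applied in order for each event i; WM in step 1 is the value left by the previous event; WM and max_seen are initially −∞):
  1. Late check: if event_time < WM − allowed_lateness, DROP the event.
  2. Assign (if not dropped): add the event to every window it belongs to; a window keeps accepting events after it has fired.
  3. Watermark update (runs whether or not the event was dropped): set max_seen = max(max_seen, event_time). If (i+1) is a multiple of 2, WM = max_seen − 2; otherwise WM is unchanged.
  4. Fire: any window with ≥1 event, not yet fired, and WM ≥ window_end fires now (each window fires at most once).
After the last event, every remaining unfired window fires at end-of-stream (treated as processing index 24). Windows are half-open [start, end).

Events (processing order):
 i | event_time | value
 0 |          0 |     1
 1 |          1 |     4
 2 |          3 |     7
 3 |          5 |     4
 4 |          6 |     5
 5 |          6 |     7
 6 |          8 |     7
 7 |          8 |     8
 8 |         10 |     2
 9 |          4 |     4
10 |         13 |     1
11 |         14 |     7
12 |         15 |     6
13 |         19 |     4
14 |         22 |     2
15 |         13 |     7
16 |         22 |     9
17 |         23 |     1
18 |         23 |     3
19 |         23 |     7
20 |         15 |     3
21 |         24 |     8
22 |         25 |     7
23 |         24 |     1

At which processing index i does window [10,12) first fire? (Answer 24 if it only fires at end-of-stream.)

i=0 t=0 v=1: → [0,2); WM=−∞
i=1 t=1 v=4: → [0,2); WM=-1
i=2 t=3 v=7: → [2,4); WM=-1
i=3 t=5 v=4: → [4,6); WM=3; [0,2) fires=4
i=4 t=6 v=5: → [6,8); WM=3
i=5 t=6 v=7: → [6,8); WM=4; [2,4) fires=7
i=6 t=8 v=7: → [8,10); WM=4
i=7 t=8 v=8: → [8,10); WM=6; [4,6) fires=4
i=8 t=10 v=2: → [10,12); WM=6
i=9 t=4 v=4: → [4,6); WM=8; [6,8) fires=7
i=10 t=13 v=1: → [12,14); WM=8
i=11 t=14 v=7: → [14,16); WM=12; [8,10) fires=8 [10,12) fires=2
i=12 t=15 v=6: → [14,16); WM=12
i=13 t=19 v=4: → [18,20); WM=17; [12,14) fires=1 [14,16) fires=7
i=14 t=22 v=2: → [22,24); WM=17
i=15 t=13 v=7: DROP (t<17-2); WM=20; [18,20) fires=4
i=16 t=22 v=9: → [22,24); WM=20
i=17 t=23 v=1: → [22,24); WM=21
i=18 t=23 v=3: → [22,24); WM=21
i=19 t=23 v=7: → [22,24); WM=21
i=20 t=15 v=3: DROP (t<21-2); WM=21
i=21 t=24 v=8: → [24,26); WM=22
i=22 t=25 v=7: → [24,26); WM=22
i=23 t=24 v=1: → [24,26); WM=23

11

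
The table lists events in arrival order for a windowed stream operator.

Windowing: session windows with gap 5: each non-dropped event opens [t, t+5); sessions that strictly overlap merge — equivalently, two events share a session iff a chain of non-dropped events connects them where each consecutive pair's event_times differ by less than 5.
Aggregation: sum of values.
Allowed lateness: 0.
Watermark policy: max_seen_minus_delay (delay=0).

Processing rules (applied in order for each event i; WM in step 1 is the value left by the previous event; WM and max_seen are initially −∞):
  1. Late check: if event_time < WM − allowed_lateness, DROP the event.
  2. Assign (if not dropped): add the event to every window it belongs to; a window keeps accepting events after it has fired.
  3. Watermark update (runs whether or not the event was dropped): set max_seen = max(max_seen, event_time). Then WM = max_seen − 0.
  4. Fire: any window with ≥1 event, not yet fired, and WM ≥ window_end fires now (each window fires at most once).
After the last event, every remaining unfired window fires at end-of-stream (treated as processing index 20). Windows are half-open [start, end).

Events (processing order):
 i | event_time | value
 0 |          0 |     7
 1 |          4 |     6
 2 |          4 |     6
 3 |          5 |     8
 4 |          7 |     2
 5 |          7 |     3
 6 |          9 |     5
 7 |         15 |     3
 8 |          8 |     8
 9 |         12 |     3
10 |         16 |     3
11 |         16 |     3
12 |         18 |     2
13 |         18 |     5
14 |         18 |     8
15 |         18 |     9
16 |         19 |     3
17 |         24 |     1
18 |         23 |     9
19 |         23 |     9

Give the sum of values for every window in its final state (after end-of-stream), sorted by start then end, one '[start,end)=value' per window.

[0,14)=37 [15,24)=36 [24,29)=1

i=0 t=0 v=7: → [0,5); WM=0
i=1 t=4 v=6: → [0,9); WM=4
i=2 t=4 v=6: → [0,9); WM=4
i=3 t=5 v=8: → [0,10); WM=5
i=4 t=7 v=2: → [0,12); WM=7
i=5 t=7 v=3: → [0,12); WM=7
i=6 t=9 v=5: → [0,14); WM=9
i=7 t=15 v=3: → [15,20); WM=15
i=8 t=8 v=8: DROP (t<15-0); WM=15
i=9 t=12 v=3: DROP (t<15-0); WM=15
i=10 t=16 v=3: → [15,21); WM=16
i=11 t=16 v=3: → [15,21); WM=16
i=12 t=18 v=2: → [15,23); WM=18
i=13 t=18 v=5: → [15,23); WM=18
i=14 t=18 v=8: → [15,23); WM=18
i=15 t=18 v=9: → [15,23); WM=18
i=16 t=19 v=3: → [15,24); WM=19
i=17 t=24 v=1: → [24,29); WM=24
i=18 t=23 v=9: DROP (t<24-0); WM=24
i=19 t=23 v=9: DROP (t<24-0); WM=24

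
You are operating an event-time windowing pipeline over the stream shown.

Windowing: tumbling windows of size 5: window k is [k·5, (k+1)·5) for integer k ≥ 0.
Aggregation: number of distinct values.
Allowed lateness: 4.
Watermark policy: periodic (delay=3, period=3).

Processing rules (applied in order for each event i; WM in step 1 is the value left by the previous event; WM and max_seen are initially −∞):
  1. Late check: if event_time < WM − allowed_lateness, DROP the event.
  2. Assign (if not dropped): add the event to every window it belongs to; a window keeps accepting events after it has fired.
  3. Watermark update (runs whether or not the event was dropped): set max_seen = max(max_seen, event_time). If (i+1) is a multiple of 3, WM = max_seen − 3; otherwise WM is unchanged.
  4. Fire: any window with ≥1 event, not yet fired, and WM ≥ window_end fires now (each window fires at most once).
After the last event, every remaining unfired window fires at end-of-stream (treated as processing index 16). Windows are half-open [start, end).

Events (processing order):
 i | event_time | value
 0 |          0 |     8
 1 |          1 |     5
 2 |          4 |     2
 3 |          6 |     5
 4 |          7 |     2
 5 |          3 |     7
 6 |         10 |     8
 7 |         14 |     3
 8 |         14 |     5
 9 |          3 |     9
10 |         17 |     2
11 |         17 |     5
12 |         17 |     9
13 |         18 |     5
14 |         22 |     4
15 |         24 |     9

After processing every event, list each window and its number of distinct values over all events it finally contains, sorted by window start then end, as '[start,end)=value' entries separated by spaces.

[0,5)=4 [5,10)=2 [10,15)=3 [15,20)=3 [20,25)=2

i=0 t=0 v=8: → [0,5); WM=−∞
i=1 t=1 v=5: → [0,5); WM=−∞
i=2 t=4 v=2: → [0,5); WM=1
i=3 t=6 v=5: → [5,10); WM=1
i=4 t=7 v=2: → [5,10); WM=1
i=5 t=3 v=7: → [0,5); WM=4
i=6 t=10 v=8: → [10,15); WM=4
i=7 t=14 v=3: → [10,15); WM=4
i=8 t=14 v=5: → [10,15); WM=11; [0,5) fires=4 [5,10) fires=2
i=9 t=3 v=9: DROP (t<11-4); WM=11
i=10 t=17 v=2: → [15,20); WM=11
i=11 t=17 v=5: → [15,20); WM=14
i=12 t=17 v=9: → [15,20); WM=14
i=13 t=18 v=5: → [15,20); WM=14
i=14 t=22 v=4: → [20,25); WM=19; [10,15) fires=3
i=15 t=24 v=9: → [20,25); WM=19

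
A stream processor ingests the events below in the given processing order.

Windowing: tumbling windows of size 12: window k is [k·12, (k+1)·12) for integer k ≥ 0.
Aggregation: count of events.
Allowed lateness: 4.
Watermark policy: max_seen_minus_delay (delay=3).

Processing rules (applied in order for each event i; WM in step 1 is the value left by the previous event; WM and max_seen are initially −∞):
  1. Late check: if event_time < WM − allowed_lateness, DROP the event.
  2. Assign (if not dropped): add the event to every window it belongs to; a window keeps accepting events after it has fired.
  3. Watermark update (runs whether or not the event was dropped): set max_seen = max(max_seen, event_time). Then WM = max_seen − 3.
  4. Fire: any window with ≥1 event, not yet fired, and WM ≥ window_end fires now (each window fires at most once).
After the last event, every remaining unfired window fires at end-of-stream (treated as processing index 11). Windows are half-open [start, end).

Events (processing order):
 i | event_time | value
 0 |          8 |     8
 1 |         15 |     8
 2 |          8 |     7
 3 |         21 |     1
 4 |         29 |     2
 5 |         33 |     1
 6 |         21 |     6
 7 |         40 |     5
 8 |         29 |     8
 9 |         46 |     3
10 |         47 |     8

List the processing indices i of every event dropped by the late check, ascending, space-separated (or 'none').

i=0 t=8 v=8: → [0,12); WM=5
i=1 t=15 v=8: → [12,24); WM=12; [0,12) fires=1
i=2 t=8 v=7: → [0,12); WM=12
i=3 t=21 v=1: → [12,24); WM=18
i=4 t=29 v=2: → [24,36); WM=26; [12,24) fires=2
i=5 t=33 v=1: → [24,36); WM=30
i=6 t=21 v=6: DROP (t<30-4); WM=30
i=7 t=40 v=5: → [36,48); WM=37; [24,36) fires=2
i=8 t=29 v=8: DROP (t<37-4); WM=37
i=9 t=46 v=3: → [36,48); WM=43
i=10 t=47 v=8: → [36,48); WM=44

6 8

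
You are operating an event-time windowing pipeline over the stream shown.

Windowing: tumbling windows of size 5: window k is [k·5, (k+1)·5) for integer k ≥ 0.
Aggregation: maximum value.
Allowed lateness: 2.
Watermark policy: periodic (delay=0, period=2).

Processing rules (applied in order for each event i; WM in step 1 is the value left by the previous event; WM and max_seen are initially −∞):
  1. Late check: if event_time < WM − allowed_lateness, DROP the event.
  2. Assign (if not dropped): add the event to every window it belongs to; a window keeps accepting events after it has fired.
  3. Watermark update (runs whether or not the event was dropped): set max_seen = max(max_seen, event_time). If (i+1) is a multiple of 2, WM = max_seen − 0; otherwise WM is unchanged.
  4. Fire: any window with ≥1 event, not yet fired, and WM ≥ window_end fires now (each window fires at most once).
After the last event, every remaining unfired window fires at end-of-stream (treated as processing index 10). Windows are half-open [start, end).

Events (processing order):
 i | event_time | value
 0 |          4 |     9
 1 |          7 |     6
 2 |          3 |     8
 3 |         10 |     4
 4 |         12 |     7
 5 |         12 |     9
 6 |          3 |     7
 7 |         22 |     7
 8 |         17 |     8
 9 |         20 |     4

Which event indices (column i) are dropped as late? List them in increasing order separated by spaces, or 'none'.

i=0 t=4 v=9: → [0,5); WM=−∞
i=1 t=7 v=6: → [5,10); WM=7; [0,5) fires=9
i=2 t=3 v=8: DROP (t<7-2); WM=7
i=3 t=10 v=4: → [10,15); WM=10; [5,10) fires=6
i=4 t=12 v=7: → [10,15); WM=10
i=5 t=12 v=9: → [10,15); WM=12
i=6 t=3 v=7: DROP (t<12-2); WM=12
i=7 t=22 v=7: → [20,25); WM=22; [10,15) fires=9
i=8 t=17 v=8: DROP (t<22-2); WM=22
i=9 t=20 v=4: → [20,25); WM=22

2 6 8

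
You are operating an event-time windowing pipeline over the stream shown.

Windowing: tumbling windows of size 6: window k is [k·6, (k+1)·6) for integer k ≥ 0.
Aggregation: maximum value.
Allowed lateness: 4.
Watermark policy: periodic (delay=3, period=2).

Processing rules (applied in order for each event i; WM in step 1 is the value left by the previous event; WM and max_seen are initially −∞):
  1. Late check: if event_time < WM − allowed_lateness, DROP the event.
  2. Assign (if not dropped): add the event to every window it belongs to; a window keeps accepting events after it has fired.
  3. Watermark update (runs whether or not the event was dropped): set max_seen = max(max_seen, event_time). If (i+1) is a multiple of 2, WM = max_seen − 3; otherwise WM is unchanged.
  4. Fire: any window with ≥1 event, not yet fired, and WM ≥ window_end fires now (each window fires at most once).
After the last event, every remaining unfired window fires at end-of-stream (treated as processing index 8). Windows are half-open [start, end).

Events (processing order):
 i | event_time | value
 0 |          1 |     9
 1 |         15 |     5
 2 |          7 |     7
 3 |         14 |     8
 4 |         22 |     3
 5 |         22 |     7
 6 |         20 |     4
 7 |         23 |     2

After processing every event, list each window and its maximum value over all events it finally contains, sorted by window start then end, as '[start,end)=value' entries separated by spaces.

[0,6)=9 [12,18)=8 [18,24)=7

i=0 t=1 v=9: → [0,6); WM=−∞
i=1 t=15 v=5: → [12,18); WM=12; [0,6) fires=9
i=2 t=7 v=7: DROP (t<12-4); WM=12
i=3 t=14 v=8: → [12,18); WM=12
i=4 t=22 v=3: → [18,24); WM=12
i=5 t=22 v=7: → [18,24); WM=19; [12,18) fires=8
i=6 t=20 v=4: → [18,24); WM=19
i=7 t=23 v=2: → [18,24); WM=20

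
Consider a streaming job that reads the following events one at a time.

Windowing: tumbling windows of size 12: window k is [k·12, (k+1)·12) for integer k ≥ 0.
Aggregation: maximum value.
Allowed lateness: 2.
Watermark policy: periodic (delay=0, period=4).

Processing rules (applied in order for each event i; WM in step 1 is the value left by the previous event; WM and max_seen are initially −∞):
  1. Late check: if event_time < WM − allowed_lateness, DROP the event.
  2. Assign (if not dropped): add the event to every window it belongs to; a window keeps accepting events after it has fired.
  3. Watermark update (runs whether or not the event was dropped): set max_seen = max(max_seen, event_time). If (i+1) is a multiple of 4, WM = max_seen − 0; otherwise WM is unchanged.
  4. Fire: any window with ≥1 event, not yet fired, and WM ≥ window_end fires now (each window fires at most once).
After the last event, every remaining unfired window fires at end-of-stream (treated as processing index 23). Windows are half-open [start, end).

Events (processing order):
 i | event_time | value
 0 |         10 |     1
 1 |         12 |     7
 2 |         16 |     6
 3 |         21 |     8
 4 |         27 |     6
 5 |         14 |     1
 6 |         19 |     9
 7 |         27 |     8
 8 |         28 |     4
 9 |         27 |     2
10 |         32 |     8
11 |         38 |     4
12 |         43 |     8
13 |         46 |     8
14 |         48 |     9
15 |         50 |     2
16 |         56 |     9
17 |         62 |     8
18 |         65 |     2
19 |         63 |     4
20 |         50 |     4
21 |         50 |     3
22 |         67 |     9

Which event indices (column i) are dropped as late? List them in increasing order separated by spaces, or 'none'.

5 20 21

i=0 t=10 v=1: → [0,12); WM=−∞
i=1 t=12 v=7: → [12,24); WM=−∞
i=2 t=16 v=6: → [12,24); WM=−∞
i=3 t=21 v=8: → [12,24); WM=21; [0,12) fires=1
i=4 t=27 v=6: → [24,36); WM=21
i=5 t=14 v=1: DROP (t<21-2); WM=21
i=6 t=19 v=9: → [12,24); WM=21
i=7 t=27 v=8: → [24,36); WM=27; [12,24) fires=9
i=8 t=28 v=4: → [24,36); WM=27
i=9 t=27 v=2: → [24,36); WM=27
i=10 t=32 v=8: → [24,36); WM=27
i=11 t=38 v=4: → [36,48); WM=38; [24,36) fires=8
i=12 t=43 v=8: → [36,48); WM=38
i=13 t=46 v=8: → [36,48); WM=38
i=14 t=48 v=9: → [48,60); WM=38
i=15 t=50 v=2: → [48,60); WM=50; [36,48) fires=8
i=16 t=56 v=9: → [48,60); WM=50
i=17 t=62 v=8: → [60,72); WM=50
i=18 t=65 v=2: → [60,72); WM=50
i=19 t=63 v=4: → [60,72); WM=65; [48,60) fires=9
i=20 t=50 v=4: DROP (t<65-2); WM=65
i=21 t=50 v=3: DROP (t<65-2); WM=65
i=22 t=67 v=9: → [60,72); WM=65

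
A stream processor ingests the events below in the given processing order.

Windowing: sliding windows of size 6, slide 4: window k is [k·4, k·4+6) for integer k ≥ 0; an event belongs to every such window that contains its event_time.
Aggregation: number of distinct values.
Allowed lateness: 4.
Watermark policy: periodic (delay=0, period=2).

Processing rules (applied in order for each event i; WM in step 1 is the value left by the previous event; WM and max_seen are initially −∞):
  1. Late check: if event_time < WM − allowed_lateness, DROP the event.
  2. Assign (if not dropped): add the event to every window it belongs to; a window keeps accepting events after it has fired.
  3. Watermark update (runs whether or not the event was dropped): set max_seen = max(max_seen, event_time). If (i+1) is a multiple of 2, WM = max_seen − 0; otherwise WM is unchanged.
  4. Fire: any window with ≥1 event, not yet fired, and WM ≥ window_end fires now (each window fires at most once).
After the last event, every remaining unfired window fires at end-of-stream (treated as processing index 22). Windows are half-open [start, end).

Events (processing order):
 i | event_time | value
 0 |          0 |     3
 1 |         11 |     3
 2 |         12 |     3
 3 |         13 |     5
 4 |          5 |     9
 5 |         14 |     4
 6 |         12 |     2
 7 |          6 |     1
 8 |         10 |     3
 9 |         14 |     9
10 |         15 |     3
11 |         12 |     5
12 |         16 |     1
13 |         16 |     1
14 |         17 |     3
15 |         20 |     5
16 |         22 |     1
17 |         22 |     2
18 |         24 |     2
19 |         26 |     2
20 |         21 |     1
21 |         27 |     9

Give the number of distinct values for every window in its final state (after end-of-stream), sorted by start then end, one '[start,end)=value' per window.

i=0 t=0 v=3: → [0,6); WM=−∞
i=1 t=11 v=3: → [8,14); WM=11; [0,6) fires=1
i=2 t=12 v=3: → [12,18),[8,14); WM=11
i=3 t=13 v=5: → [12,18),[8,14); WM=13
i=4 t=5 v=9: DROP (t<13-4); WM=13
i=5 t=14 v=4: → [12,18); WM=14; [8,14) fires=2
i=6 t=12 v=2: → [12,18),[8,14); WM=14
i=7 t=6 v=1: DROP (t<14-4); WM=14
i=8 t=10 v=3: → [8,14); WM=14
i=9 t=14 v=9: → [12,18); WM=14
i=10 t=15 v=3: → [12,18); WM=14
i=11 t=12 v=5: → [12,18),[8,14); WM=15
i=12 t=16 v=1: → [16,22),[12,18); WM=15
i=13 t=16 v=1: → [16,22),[12,18); WM=16
i=14 t=17 v=3: → [16,22),[12,18); WM=16
i=15 t=20 v=5: → [20,26),[16,22); WM=20; [12,18) fires=6
i=16 t=22 v=1: → [20,26); WM=20
i=17 t=22 v=2: → [20,26); WM=22; [16,22) fires=3
i=18 t=24 v=2: → [24,30),[20,26); WM=22
i=19 t=26 v=2: → [24,30); WM=26; [20,26) fires=3
i=20 t=21 v=1: DROP (t<26-4); WM=26
i=21 t=27 v=9: → [24,30); WM=27

[0,6)=1 [8,14)=3 [12,18)=6 [16,22)=3 [20,26)=3 [24,30)=2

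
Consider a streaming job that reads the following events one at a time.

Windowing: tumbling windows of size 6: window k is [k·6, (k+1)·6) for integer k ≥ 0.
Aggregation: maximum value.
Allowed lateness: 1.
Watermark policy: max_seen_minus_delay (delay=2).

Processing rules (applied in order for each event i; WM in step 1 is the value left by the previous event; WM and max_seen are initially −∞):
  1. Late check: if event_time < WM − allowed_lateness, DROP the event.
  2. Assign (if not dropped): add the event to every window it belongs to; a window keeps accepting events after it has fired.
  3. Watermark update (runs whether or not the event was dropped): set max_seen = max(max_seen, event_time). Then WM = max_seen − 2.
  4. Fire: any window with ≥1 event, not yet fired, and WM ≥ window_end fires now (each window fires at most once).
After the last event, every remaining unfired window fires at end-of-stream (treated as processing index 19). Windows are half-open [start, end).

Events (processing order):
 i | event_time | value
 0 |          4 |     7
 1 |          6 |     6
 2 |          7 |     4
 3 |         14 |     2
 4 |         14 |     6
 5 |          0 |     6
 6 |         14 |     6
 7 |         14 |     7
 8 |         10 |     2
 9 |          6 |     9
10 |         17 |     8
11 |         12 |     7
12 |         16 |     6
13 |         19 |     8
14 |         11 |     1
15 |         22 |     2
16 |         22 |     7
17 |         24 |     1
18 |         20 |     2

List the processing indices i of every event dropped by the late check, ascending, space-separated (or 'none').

i=0 t=4 v=7: → [0,6); WM=2
i=1 t=6 v=6: → [6,12); WM=4
i=2 t=7 v=4: → [6,12); WM=5
i=3 t=14 v=2: → [12,18); WM=12; [0,6) fires=7 [6,12) fires=6
i=4 t=14 v=6: → [12,18); WM=12
i=5 t=0 v=6: DROP (t<12-1); WM=12
i=6 t=14 v=6: → [12,18); WM=12
i=7 t=14 v=7: → [12,18); WM=12
i=8 t=10 v=2: DROP (t<12-1); WM=12
i=9 t=6 v=9: DROP (t<12-1); WM=12
i=10 t=17 v=8: → [12,18); WM=15
i=11 t=12 v=7: DROP (t<15-1); WM=15
i=12 t=16 v=6: → [12,18); WM=15
i=13 t=19 v=8: → [18,24); WM=17
i=14 t=11 v=1: DROP (t<17-1); WM=17
i=15 t=22 v=2: → [18,24); WM=20; [12,18) fires=8
i=16 t=22 v=7: → [18,24); WM=20
i=17 t=24 v=1: → [24,30); WM=22
i=18 t=20 v=2: DROP (t<22-1); WM=22

5 8 9 11 14 18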